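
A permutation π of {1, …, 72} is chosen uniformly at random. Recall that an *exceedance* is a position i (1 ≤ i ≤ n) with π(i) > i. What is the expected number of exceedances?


Write X = Σ_{i=1}^{72} X_i, where X_i = 1_{π(i) > i}.
For each fixed i, π(i) is uniform over {1, …, 72} (marginal of a uniform permutation), so P[π(i) > i] = (n − i)/n. Summing: Σ_{i=1}^{72} (n − i)/n = (0 + 1 + … + 71)/72 = 72(72 − 1)/(2·72) = (72 − 1)/2.
Hence E[X] = Σ_{i=1}^{72} (72 − i)/72 = 71/2 ≈ 35.50000.

E[X] = 71/2 = 35.50000.


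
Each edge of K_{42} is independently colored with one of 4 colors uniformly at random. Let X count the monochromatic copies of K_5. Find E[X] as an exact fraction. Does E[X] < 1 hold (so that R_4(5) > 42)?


E[X] = C(42, 5) · 4^{1 − 10} = 850668 · 4^{−9} = 850668/262144.
As a reduced fraction: E[X] = 212667/65536 ≈ 3.245.
Is E[X] < 1? NO.
Since E[X] ≥ 1, the first-moment bound is inconclusive at n = 42; it does NOT by itself certify R_4(5) > 42.

E[X] = 212667/65536 ≈ 3.245; E[X] ≥ 1; first-moment method inconclusive here.


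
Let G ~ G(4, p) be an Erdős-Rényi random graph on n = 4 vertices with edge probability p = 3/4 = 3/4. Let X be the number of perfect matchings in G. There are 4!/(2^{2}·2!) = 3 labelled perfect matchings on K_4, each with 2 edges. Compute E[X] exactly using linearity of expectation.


K_4 has 4!/(2^{2}·2!) = 3 labelled perfect matchings.
For each such perfect matching H, let X_H = 1 if all 2 edges of H are present in G. Then P[X_H = 1] = p^{2} = (3/4)^{2} = 9/16.
Summing the indicators: E[X] = Σ_H E[X_H] = 3 · p^{2} = 3 · 9/16 = 27/16.
Numerically: E[X] ≈ 1.6875.

E[X] = 3 · (3/4)^{2} = 27/16 ≈ 1.6875.


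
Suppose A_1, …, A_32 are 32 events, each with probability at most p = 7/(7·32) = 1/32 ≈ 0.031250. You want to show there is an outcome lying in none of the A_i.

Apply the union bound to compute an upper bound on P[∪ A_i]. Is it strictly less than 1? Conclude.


Union bound: P[∪_{i=1}^{32} A_i] ≤ Σ_i P[A_i] ≤ 32·p = 32·(1/32) = 1.
Numerically: 1 ≈ 1.000000.
Is 1 < 1? NO.
Since the bound 1 is ≥ 1, the union bound is uninformative here; it does NOT by itself certify existence.

32·p = 1 ≈ 1.000000; existence NOT certified by the union bound.


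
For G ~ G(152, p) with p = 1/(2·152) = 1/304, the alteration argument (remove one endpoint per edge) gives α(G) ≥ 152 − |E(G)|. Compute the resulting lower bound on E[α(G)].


E[|E(G)|] = C(152, 2)·p = 11476 · (1/304) = 151/4.
E[α(G)] ≥ n − E[|E(G)|] = 152 − 151/4 = 457/4.
Numerically: ≈ 114.25000.
(This is only a lower bound; the true E[α(G)] may be larger.)

E[α(G)] ≥ 457/4 ≈ 114.25000.


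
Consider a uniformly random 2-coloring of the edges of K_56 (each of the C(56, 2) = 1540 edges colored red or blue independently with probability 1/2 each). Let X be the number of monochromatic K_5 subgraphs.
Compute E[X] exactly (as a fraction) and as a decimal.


Let X = Σ_S X_S over the C(56, 5) = 3819816 subsets S of size 5, where X_S = 1 if the K_5 on S is monochromatic.
For a fixed S, the K_5 on S has C(5, 2) = 10 edges. P[all 10 edges red] = (1/2)^10, and likewise for blue, so P[monochromatic] = 2·(1/2)^10 = 2^{1 − 10} = 1/512.
Summing: E[X] = C(56, 5) · 2^{1 − 10} = 3819816 · 1/512 = 477477/64.
Numerically: E[X] ≈ 7460.578125.

E[X] = C(56,5)·2^(1−C(5,2)) = 477477/64 ≈ 7460.578125.


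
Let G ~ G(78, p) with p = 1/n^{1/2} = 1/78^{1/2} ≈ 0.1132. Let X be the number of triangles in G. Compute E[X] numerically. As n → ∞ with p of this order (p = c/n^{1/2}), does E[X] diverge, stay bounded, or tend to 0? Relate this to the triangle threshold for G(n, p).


Number of potential triangles: C(78, 3) = 76076.
Each occurs with probability p³ ≈ (0.1132)³ ≈ 1.451637e-03.
By linearity: E[X] = C(78, 3)·p³ ≈ 76076 · 1.451637e-03 ≈ 110.4348.
Since α = 1/2 < 1, p = c/n^{1/2} ≫ 1/n is above the triangle threshold p ~ 1/n. Asymptotically E[X] ~ (c³/6)·n^{3(1−α)} = (1³/6)·n^{1.5} → ∞; triangles are abundant w.h.p.

E[X] ≈ 110.4348; in regime p = Θ(1/n^{1/2}) E[X] diverges (above the triangle threshold p ~ 1/n).


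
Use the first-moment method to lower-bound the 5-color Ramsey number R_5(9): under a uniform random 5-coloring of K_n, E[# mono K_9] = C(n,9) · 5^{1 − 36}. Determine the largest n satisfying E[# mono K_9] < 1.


We need C(n, 9) · 5^{1 − 36} < 1, i.e. C(n, 9) < 5^{36 − 1} = 2910383045673370361328125.
Check values of n near the boundary:
  n = 2165: C(2165, 9) = 2832220612024886803272630; 2832220612024886803272630 < 2910383045673370361328125? YES
  n = 2166: C(2166, 9) = 2844037944203015677277940; 2844037944203015677277940 < 2910383045673370361328125? YES
  n = 2167: C(2167, 9) = 2855899084841489792706810; 2855899084841489792706810 < 2910383045673370361328125? YES
  n = 2168: C(2168, 9) = 2867804175977929537095120; 2867804175977929537095120 < 2910383045673370361328125? YES
  n = 2169: C(2169, 9) = 2879753360044504243499683; 2879753360044504243499683 < 2910383045673370361328125? YES
  n = 2170: C(2170, 9) = 2891746779868845075610510; 2891746779868845075610510 < 2910383045673370361328125? YES
  n = 2171: C(2171, 9) = 2903784578674959601827205; 2903784578674959601827205 < 2910383045673370361328125? YES
  n = 2172: C(2172, 9) = 2915866900084148060642020; 2915866900084148060642020 < 2910383045673370361328125? NO
The largest n with C(n, 9) < 2910383045673370361328125 is n = 2171 (where E[X] = 580756915734991920365441/582076609134674072265625 ≈ 0.9977328). Hence R_5(9) > 2171, i.e. R_5(9) ≥ 2172.

Largest n = 2171; hence R_5(9) > 2171.


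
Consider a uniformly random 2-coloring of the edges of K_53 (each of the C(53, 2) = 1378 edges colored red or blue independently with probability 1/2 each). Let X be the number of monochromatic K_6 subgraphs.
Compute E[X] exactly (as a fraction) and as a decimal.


Let X = Σ_S X_S over the C(53, 6) = 22957480 subsets S of size 6, where X_S = 1 if the K_6 on S is monochromatic.
For a fixed S, the K_6 on S has C(6, 2) = 15 edges. P[all 15 edges red] = (1/2)^15, and likewise for blue, so P[monochromatic] = 2·(1/2)^15 = 2^{1 − 15} = 1/16384.
Summing: E[X] = C(53, 6) · 2^{1 − 15} = 22957480 · 1/16384 = 2869685/2048.
Numerically: E[X] ≈ 1401.213379.

E[X] = C(53,6)·2^(1−C(6,2)) = 2869685/2048 ≈ 1401.213379.


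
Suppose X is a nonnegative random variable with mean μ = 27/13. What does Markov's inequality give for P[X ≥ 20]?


μ = E[X] = 27/13, a = 20.
Markov: P[X ≥ 20] ≤ μ/a = (27/13)/20 = 27/260.
Numerically: ≈ 0.10385.
(Since a = 20 > μ = 2.07692, the bound 27/260 is < 1 and informative.)

P[X ≥ 20] ≤ 27/260 ≈ 0.10385.


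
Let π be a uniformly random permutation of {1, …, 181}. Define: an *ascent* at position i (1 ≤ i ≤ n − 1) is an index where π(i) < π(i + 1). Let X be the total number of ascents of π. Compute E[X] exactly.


Write X = Σ X_I over i = 1, …, 180, with X_I the indicator of one ascent.
There are 180 indicators.
For each fixed i, the pair (π(i), π(i+1)) is a uniformly random ordered pair of distinct values from {1, …, 181}; by symmetry P[π(i) < π(i+1)] = 1/2.
By linearity: E[X] = 180 · (1/2) = (181 − 1) · (1/2) = 90 ≈ 90.00000.

E[X] = 90 = 90.00000.


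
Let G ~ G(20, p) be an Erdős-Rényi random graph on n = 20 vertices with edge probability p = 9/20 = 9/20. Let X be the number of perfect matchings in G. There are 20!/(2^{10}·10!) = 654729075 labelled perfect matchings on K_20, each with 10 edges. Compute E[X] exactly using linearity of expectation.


K_20 has 20!/(2^{10}·10!) = 654729075 labelled perfect matchings.
For each such perfect matching H, let X_H = 1 if all 10 edges of H are present in G. Then P[X_H = 1] = p^{10} = (9/20)^{10} = 3486784401/10240000000000.
Summing the indicators: E[X] = Σ_H E[X_H] = 654729075 · p^{10} = 654729075 · 3486784401/10240000000000 = 91315965023646363/409600000000.
Numerically: E[X] ≈ 2.229e+05.

E[X] = 654729075 · (9/20)^{10} = 91315965023646363/409600000000 ≈ 2.229e+05.


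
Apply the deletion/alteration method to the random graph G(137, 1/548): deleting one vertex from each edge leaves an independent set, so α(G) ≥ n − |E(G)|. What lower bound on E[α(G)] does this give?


E[|E(G)|] = C(137, 2)·p = 9316 · (1/548) = 17.
E[α(G)] ≥ n − E[|E(G)|] = 137 − 17 = 120.
Numerically: ≈ 120.00000.
(This is only a lower bound; the true E[α(G)] may be larger.)

E[α(G)] ≥ 120 ≈ 120.00000.


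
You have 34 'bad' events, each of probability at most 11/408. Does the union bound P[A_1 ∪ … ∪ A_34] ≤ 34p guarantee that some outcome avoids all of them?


Union bound: P[∪_{i=1}^{34} A_i] ≤ Σ_i P[A_i] ≤ 34·p = 34·(11/408) = 11/12.
Numerically: 11/12 ≈ 0.9167.
Is 11/12 < 1? YES.
Since P[∪ A_i] ≤ 11/12 < 1, the complement has P[∩ A_i^c] ≥ 1 − 11/12 = 1/12 > 0, so some outcome avoids every A_i.

34·p = 11/12 ≈ 0.9167; existence CERTIFIED by the union bound.


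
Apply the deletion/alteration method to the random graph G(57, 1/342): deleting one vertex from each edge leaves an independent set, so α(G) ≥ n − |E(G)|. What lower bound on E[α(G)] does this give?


E[|E(G)|] = C(57, 2)·p = 1596 · (1/342) = 14/3.
E[α(G)] ≥ n − E[|E(G)|] = 57 − 14/3 = 157/3.
Numerically: ≈ 52.333.
(This is only a lower bound; the true E[α(G)] may be larger.)

E[α(G)] ≥ 157/3 ≈ 52.333.


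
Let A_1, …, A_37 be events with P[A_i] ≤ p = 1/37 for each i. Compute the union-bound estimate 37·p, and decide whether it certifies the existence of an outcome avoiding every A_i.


Union bound: P[∪_{i=1}^{37} A_i] ≤ Σ_i P[A_i] ≤ 37·p = 37·(1/37) = 1.
Numerically: 1 ≈ 1.0000000.
Is 1 < 1? NO.
Since the bound 1 is ≥ 1, the union bound is uninformative here; it does NOT by itself certify existence.

37·p = 1 ≈ 1.0000000; existence NOT certified by the union bound.


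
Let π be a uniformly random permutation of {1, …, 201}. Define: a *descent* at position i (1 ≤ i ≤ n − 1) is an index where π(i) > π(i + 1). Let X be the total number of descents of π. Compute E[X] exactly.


Write X = Σ X_I over i = 1, …, 200, with X_I the indicator of one descent.
There are 200 indicators.
For each fixed i, the pair (π(i), π(i+1)) is a uniformly random ordered pair of distinct values from {1, …, 201}; by symmetry P[π(i) > π(i+1)] = 1/2.
By linearity: E[X] = 200 · (1/2) = (201 − 1) · (1/2) = 100 ≈ 100.0000.

E[X] = 100 = 100.0000.


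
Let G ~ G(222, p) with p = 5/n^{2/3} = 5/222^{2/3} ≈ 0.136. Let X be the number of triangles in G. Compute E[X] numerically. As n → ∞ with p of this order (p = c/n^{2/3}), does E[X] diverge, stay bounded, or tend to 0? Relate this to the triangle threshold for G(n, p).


Number of potential triangles: C(222, 3) = 1798940.
Each occurs with probability p³ ≈ (0.136)³ ≈ 2.53632e-03.
By linearity: E[X] = C(222, 3)·p³ ≈ 1798940 · 2.53632e-03 ≈ 4562.688.
Since α = 2/3 < 1, p = c/n^{2/3} ≫ 1/n is above the triangle threshold p ~ 1/n. Asymptotically E[X] ~ (c³/6)·n^{3(1−α)} = (5³/6)·n^{1} → ∞; triangles are abundant w.h.p.

E[X] ≈ 4562.688; in regime p = Θ(1/n^{2/3}) E[X] diverges (above the triangle threshold p ~ 1/n).


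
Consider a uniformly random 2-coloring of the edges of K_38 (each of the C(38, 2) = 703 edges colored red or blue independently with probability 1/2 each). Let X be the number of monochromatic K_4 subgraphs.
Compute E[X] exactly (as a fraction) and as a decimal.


Let X = Σ_S X_S over the C(38, 4) = 73815 subsets S of size 4, where X_S = 1 if the K_4 on S is monochromatic.
For a fixed S, the K_4 on S has C(4, 2) = 6 edges. P[all 6 edges red] = (1/2)^6, and likewise for blue, so P[monochromatic] = 2·(1/2)^6 = 2^{1 − 6} = 1/32.
Summing: E[X] = C(38, 4) · 2^{1 − 6} = 73815 · 1/32 = 73815/32.
Numerically: E[X] ≈ 2306.719.

E[X] = C(38,4)·2^(1−C(4,2)) = 73815/32 ≈ 2306.719.


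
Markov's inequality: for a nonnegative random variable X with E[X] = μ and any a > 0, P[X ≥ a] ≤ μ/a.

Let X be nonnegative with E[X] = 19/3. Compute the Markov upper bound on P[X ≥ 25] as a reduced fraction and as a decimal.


μ = E[X] = 19/3, a = 25.
Markov: P[X ≥ 25] ≤ μ/a = (19/3)/25 = 19/75.
Numerically: ≈ 0.25333.
(Since a = 25 > μ = 6.33333, the bound 19/75 is < 1 and informative.)

P[X ≥ 25] ≤ 19/75 ≈ 0.25333.


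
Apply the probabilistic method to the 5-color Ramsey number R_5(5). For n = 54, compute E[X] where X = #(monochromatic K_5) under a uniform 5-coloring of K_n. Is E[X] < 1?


E[X] = C(54, 5) · 5^{1 − 10} = 3162510 · 5^{−9} = 3162510/1953125.
As a reduced fraction: E[X] = 632502/390625 ≈ 1.6192.
Is E[X] < 1? NO.
Since E[X] ≥ 1, the first-moment bound is inconclusive at n = 54; it does NOT by itself certify R_5(5) > 54.

E[X] = 632502/390625 ≈ 1.6192; E[X] ≥ 1; first-moment method inconclusive here.


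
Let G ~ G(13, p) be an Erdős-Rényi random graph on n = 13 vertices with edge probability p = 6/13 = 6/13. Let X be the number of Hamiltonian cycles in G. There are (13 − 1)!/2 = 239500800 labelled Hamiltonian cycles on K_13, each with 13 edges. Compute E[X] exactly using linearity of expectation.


K_13 has (13 − 1)!/2 = 239500800 labelled Hamiltonian cycles.
For each such Hamiltonian cycle H, let X_H = 1 if all 13 edges of H are present in G. Then P[X_H = 1] = p^{13} = (6/13)^{13} = 13060694016/302875106592253.
By linearity of expectation: E[X] = Σ_H E[X_H] = 239500800 · p^{13} = 239500800 · 13060694016/302875106592253 = 3128046665387212800/302875106592253.
Numerically: E[X] ≈ 1.033e+04.

E[X] = 239500800 · (6/13)^{13} = 3128046665387212800/302875106592253 ≈ 1.033e+04.


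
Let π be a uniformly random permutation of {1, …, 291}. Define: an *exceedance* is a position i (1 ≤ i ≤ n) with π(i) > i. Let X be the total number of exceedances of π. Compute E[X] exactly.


Write X = Σ_{i=1}^{291} X_i, where X_i = 1_{π(i) > i}.
For each fixed i, π(i) is uniform over {1, …, 291} (marginal of a uniform permutation), so P[π(i) > i] = (n − i)/n. Summing: Σ_{i=1}^{291} (n − i)/n = (0 + 1 + … + 290)/291 = 291(291 − 1)/(2·291) = (291 − 1)/2.
Hence E[X] = Σ_{i=1}^{291} (291 − i)/291 = 145 ≈ 145.0000.

E[X] = 145 = 145.0000.


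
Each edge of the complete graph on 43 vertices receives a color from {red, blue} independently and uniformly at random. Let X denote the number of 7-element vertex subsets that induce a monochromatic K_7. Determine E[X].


Let X = Σ_S X_S over the C(43, 7) = 32224114 subsets S of size 7, where X_S = 1 if the K_7 on S is monochromatic.
For a fixed S, the K_7 on S has C(7, 2) = 21 edges. P[all 21 edges red] = (1/2)^21, and likewise for blue, so P[monochromatic] = 2·(1/2)^21 = 2^{1 − 21} = 1/1048576.
By linearity: E[X] = C(43, 7) · 2^{1 − 21} = 32224114 · 1/1048576 = 16112057/524288.
Numerically: E[X] ≈ 30.7313.

E[X] = C(43,7)·2^(1−C(7,2)) = 16112057/524288 ≈ 30.7313.


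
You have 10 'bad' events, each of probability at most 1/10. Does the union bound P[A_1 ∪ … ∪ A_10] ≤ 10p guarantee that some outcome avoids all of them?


Union bound: P[∪_{i=1}^{10} A_i] ≤ Σ_i P[A_i] ≤ 10·p = 10·(1/10) = 1.
Numerically: 1 ≈ 1.000.
Is 1 < 1? NO.
Since the bound 1 is ≥ 1, the union bound is uninformative here; it does NOT by itself certify existence.

10·p = 1 ≈ 1.000; existence NOT certified by the union bound.


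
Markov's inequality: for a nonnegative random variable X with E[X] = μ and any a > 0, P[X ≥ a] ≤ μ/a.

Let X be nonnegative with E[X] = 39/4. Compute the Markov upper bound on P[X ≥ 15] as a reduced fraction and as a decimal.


μ = E[X] = 39/4, a = 15.
Markov: P[X ≥ 15] ≤ μ/a = (39/4)/15 = 13/20.
Numerically: ≈ 0.650000.
(Since a = 15 > μ = 9.750000, the bound 13/20 is < 1 and informative.)

P[X ≥ 15] ≤ 13/20 ≈ 0.650000.


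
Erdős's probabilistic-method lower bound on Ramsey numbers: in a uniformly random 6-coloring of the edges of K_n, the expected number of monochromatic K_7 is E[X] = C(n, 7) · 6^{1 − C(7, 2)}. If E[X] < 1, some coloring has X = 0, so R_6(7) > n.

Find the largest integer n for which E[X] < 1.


We need C(n, 7) · 6^{1 − 21} < 1, i.e. C(n, 7) < 6^{21 − 1} = 3656158440062976.
Check values of n near the boundary:
  n = 563: C(563, 7) = 3426622515769596; 3426622515769596 < 3656158440062976? YES
  n = 564: C(564, 7) = 3469685994423792; 3469685994423792 < 3656158440062976? YES
  n = 565: C(565, 7) = 3513212521235560; 3513212521235560 < 3656158440062976? YES
  n = 566: C(566, 7) = 3557206237959440; 3557206237959440 < 3656158440062976? YES
  n = 567: C(567, 7) = 3601671315933933; 3601671315933933 < 3656158440062976? YES
  n = 568: C(568, 7) = 3646611956239704; 3646611956239704 < 3656158440062976? YES
  n = 569: C(569, 7) = 3692032389858348; 3692032389858348 < 3656158440062976? NO
  n = 570: C(570, 7) = 3737936877831720; 3737936877831720 < 3656158440062976? NO
  n = 571: C(571, 7) = 3784329711421830; 3784329711421830 < 3656158440062976? NO
The largest n with C(n, 7) < 3656158440062976 is n = 568 (where E[X] = 16882462760369/16926659444736 ≈ 0.99739). Hence R_6(7) > 568, i.e. R_6(7) ≥ 569.

Largest n = 568; hence R_6(7) > 568.


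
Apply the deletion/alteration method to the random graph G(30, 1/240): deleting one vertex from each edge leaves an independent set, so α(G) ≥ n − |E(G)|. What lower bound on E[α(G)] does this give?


E[|E(G)|] = C(30, 2)·p = 435 · (1/240) = 29/16.
E[α(G)] ≥ n − E[|E(G)|] = 30 − 29/16 = 451/16.
Numerically: ≈ 28.1875.
(This is only a lower bound; the true E[α(G)] may be larger.)

E[α(G)] ≥ 451/16 ≈ 28.1875.


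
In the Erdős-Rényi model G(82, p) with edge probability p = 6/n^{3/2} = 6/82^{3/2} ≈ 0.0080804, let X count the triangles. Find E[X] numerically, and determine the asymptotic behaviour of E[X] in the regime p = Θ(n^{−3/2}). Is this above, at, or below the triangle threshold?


Number of potential triangles: C(82, 3) = 88560.
Each occurs with probability p³ ≈ (0.0080804)³ ≈ 5.2758376e-07.
By linearity: E[X] = C(82, 3)·p³ ≈ 88560 · 5.2758376e-07 ≈ 0.04672.
Since α = 3/2 > 1, p = c/n^{3/2} = o(1/n) is below the triangle threshold p ~ 1/n. Asymptotically E[X] ~ (c³/6)·n^{3(1−α)} = (6³/6)·n^{-1.5} → 0, so by Markov's inequality G has no triangles w.h.p.

E[X] ≈ 0.04672; in regime p = Θ(1/n^{3/2}) E[X] tends to 0 (below the triangle threshold p ~ 1/n).


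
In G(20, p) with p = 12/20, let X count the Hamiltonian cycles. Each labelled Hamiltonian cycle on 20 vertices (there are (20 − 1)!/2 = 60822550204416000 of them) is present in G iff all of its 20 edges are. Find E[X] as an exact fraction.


K_20 has (20 − 1)!/2 = 60822550204416000 labelled Hamiltonian cycles.
For each such Hamiltonian cycle H, let X_H = 1 if all 20 edges of H are present in G. Then P[X_H = 1] = p^{20} = (3/5)^{20} = 3486784401/95367431640625.
Summing the indicators: E[X] = Σ_H E[X_H] = 60822550204416000 · p^{20} = 60822550204416000 · 3486784401/95367431640625 = 1696600954254376560918528/762939453125.
Numerically: E[X] ≈ 2.224e+12.

E[X] = 60822550204416000 · (3/5)^{20} = 1696600954254376560918528/762939453125 ≈ 2.224e+12.


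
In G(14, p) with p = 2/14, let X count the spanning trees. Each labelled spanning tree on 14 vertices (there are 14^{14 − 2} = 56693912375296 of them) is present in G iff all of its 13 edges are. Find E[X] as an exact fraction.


K_14 has 14^{14 − 2} = 56693912375296 labelled spanning trees.
For each such spanning tree H, let X_H = 1 if all 13 edges of H are present in G. Then P[X_H = 1] = p^{13} = (1/7)^{13} = 1/96889010407.
By linearity of expectation: E[X] = Σ_H E[X_H] = 56693912375296 · p^{13} = 56693912375296 · 1/96889010407 = 4096/7.
Numerically: E[X] ≈ 585.143.

E[X] = 56693912375296 · (1/7)^{13} = 4096/7 ≈ 585.143.


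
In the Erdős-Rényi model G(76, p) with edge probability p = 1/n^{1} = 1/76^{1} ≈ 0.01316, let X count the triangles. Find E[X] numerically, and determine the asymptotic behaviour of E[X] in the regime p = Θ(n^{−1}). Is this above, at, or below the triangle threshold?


Number of potential triangles: C(76, 3) = 70300.
Each occurs with probability p³ ≈ (0.01316)³ ≈ 2.278029e-06.
By linearity: E[X] = C(76, 3)·p³ ≈ 70300 · 2.278029e-06 ≈ 0.1601.
Here α = 1, so p = 1/n is exactly at the triangle threshold p ~ 1/n. Asymptotically E[X] → c³/6 = 1³/6 = 1/6 ≈ 0.1667, a bounded constant. In this regime the triangle count is asymptotically Poisson(c³/6).

E[X] ≈ 0.1601; in regime p = Θ(1/n^{1}) E[X] stays bounded (at the triangle threshold p ~ 1/n).


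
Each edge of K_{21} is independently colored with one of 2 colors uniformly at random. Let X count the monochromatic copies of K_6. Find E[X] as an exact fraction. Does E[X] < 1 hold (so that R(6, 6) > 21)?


E[X] = C(21, 6) · 2^{1 − 15} = 54264 · 2^{−14} = 54264/16384.
As a reduced fraction: E[X] = 6783/2048 ≈ 3.3120117.
Is E[X] < 1? NO.
Since E[X] ≥ 1, the first-moment bound is inconclusive at n = 21; it does NOT by itself certify R(6, 6) > 21.

E[X] = 6783/2048 ≈ 3.3120117; E[X] ≥ 1; first-moment method inconclusive here.


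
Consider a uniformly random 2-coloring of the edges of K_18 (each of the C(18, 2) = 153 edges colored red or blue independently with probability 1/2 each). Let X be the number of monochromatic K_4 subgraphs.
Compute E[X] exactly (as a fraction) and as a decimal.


Let X = Σ_S X_S over the C(18, 4) = 3060 subsets S of size 4, where X_S = 1 if the K_4 on S is monochromatic.
For a fixed S, the K_4 on S has C(4, 2) = 6 edges. P[all 6 edges red] = (1/2)^6, and likewise for blue, so P[monochromatic] = 2·(1/2)^6 = 2^{1 − 6} = 1/32.
By linearity: E[X] = C(18, 4) · 2^{1 − 6} = 3060 · 1/32 = 765/8.
Numerically: E[X] ≈ 95.6250.

E[X] = C(18,4)·2^(1−C(4,2)) = 765/8 ≈ 95.6250.


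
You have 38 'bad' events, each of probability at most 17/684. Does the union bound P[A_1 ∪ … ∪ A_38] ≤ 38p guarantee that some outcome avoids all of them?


Union bound: P[∪_{i=1}^{38} A_i] ≤ Σ_i P[A_i] ≤ 38·p = 38·(17/684) = 17/18.
Numerically: 17/18 ≈ 0.9444.
Is 17/18 < 1? YES.
Since P[∪ A_i] ≤ 17/18 < 1, the complement has P[∩ A_i^c] ≥ 1 − 17/18 = 1/18 > 0, so some outcome avoids every A_i.

38·p = 17/18 ≈ 0.9444; existence CERTIFIED by the union bound.


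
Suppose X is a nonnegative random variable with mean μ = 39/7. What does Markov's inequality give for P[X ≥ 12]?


μ = E[X] = 39/7, a = 12.
Markov: P[X ≥ 12] ≤ μ/a = (39/7)/12 = 13/28.
Numerically: ≈ 0.4643.
(Since a = 12 > μ = 5.5714, the bound 13/28 is < 1 and informative.)

P[X ≥ 12] ≤ 13/28 ≈ 0.4643.


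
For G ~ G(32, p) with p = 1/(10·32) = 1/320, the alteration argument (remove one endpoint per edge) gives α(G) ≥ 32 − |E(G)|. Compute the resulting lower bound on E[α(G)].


E[|E(G)|] = C(32, 2)·p = 496 · (1/320) = 31/20.
E[α(G)] ≥ n − E[|E(G)|] = 32 − 31/20 = 609/20.
Numerically: ≈ 30.450000.
(This is only a lower bound; the true E[α(G)] may be larger.)

E[α(G)] ≥ 609/20 ≈ 30.450000.


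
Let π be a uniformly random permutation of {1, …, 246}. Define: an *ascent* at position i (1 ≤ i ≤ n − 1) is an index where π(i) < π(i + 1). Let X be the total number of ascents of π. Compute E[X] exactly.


Write X = Σ X_I over i = 1, …, 245, with X_I the indicator of one ascent.
There are 245 indicators.
For each fixed i, the pair (π(i), π(i+1)) is a uniformly random ordered pair of distinct values from {1, …, 246}; by symmetry P[π(i) < π(i+1)] = 1/2.
By linearity: E[X] = 245 · (1/2) = (246 − 1) · (1/2) = 245/2 ≈ 122.50000.

E[X] = 245/2 = 122.50000.


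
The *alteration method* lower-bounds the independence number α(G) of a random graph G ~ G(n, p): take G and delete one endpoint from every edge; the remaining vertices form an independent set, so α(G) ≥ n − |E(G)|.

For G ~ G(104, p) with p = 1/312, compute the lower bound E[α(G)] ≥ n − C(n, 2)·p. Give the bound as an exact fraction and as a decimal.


E[|E(G)|] = C(104, 2)·p = 5356 · (1/312) = 103/6.
E[α(G)] ≥ n − E[|E(G)|] = 104 − 103/6 = 521/6.
Numerically: ≈ 86.833.
(This is only a lower bound; the true E[α(G)] may be larger.)

E[α(G)] ≥ 521/6 ≈ 86.833.


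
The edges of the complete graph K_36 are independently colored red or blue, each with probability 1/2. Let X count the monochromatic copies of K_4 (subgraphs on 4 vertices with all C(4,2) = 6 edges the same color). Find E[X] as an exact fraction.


Let X = Σ_S X_S over the C(36, 4) = 58905 subsets S of size 4, where X_S = 1 if the K_4 on S is monochromatic.
For a fixed S, the K_4 on S has C(4, 2) = 6 edges. P[all 6 edges red] = (1/2)^6, and likewise for blue, so P[monochromatic] = 2·(1/2)^6 = 2^{1 − 6} = 1/32.
Summing: E[X] = C(36, 4) · 2^{1 − 6} = 58905 · 1/32 = 58905/32.
Numerically: E[X] ≈ 1840.78125.

E[X] = C(36,4)·2^(1−C(4,2)) = 58905/32 ≈ 1840.78125.


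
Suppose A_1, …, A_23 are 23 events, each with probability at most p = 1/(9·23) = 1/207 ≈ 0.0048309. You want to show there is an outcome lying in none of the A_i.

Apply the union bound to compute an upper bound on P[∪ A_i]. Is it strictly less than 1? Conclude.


Union bound: P[∪_{i=1}^{23} A_i] ≤ Σ_i P[A_i] ≤ 23·p = 23·(1/207) = 1/9.
Numerically: 1/9 ≈ 0.1111111.
Is 1/9 < 1? YES.
Since P[∪ A_i] ≤ 1/9 < 1, the complement has P[∩ A_i^c] ≥ 1 − 1/9 = 8/9 > 0, so some outcome avoids every A_i.

23·p = 1/9 ≈ 0.1111111; existence CERTIFIED by the union bound.


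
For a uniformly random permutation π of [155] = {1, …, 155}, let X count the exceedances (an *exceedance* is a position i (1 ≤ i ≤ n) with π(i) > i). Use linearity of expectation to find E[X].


Write X = Σ_{i=1}^{155} X_i, where X_i = 1_{π(i) > i}.
For each fixed i, π(i) is uniform over {1, …, 155} (marginal of a uniform permutation), so P[π(i) > i] = (n − i)/n. Summing: Σ_{i=1}^{155} (n − i)/n = (0 + 1 + … + 154)/155 = 155(155 − 1)/(2·155) = (155 − 1)/2.
Hence E[X] = Σ_{i=1}^{155} (155 − i)/155 = 77 ≈ 77.000.

E[X] = 77 = 77.000.


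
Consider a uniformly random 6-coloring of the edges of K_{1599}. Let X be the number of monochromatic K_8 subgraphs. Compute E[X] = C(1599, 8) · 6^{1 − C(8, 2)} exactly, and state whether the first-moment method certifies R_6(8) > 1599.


E[X] = C(1599, 8) · 6^{1 − 28} = 1041478627524184359081 · 6^{−27} = 1041478627524184359081/1023490369077469249536.
As a reduced fraction: E[X] = 38573282500895717003/37907050706572935168 ≈ 1.0176.
Is E[X] < 1? NO.
Since E[X] ≥ 1, the first-moment bound is inconclusive at n = 1599; it does NOT by itself certify R_6(8) > 1599.

E[X] = 38573282500895717003/37907050706572935168 ≈ 1.0176; E[X] ≥ 1; first-moment method inconclusive here.


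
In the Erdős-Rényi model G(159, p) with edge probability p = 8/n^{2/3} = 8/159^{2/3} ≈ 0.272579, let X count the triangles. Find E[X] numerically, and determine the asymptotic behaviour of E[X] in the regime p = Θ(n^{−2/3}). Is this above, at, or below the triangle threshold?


Number of potential triangles: C(159, 3) = 657359.
Each occurs with probability p³ ≈ (0.272579)³ ≈ 2.02523634e-02.
By linearity: E[X] = C(159, 3)·p³ ≈ 657359 · 2.02523634e-02 ≈ 13313.073375.
Since α = 2/3 < 1, p = c/n^{2/3} ≫ 1/n is above the triangle threshold p ~ 1/n. Asymptotically E[X] ~ (c³/6)·n^{3(1−α)} = (8³/6)·n^{1} → ∞; triangles are abundant w.h.p.

E[X] ≈ 13313.073375; in regime p = Θ(1/n^{2/3}) E[X] diverges (above the triangle threshold p ~ 1/n).


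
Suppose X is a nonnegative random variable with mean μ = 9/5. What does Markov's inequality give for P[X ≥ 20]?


μ = E[X] = 9/5, a = 20.
Markov: P[X ≥ 20] ≤ μ/a = (9/5)/20 = 9/100.
Numerically: ≈ 0.090000.
(Since a = 20 > μ = 1.800000, the bound 9/100 is < 1 and informative.)

P[X ≥ 20] ≤ 9/100 ≈ 0.090000.


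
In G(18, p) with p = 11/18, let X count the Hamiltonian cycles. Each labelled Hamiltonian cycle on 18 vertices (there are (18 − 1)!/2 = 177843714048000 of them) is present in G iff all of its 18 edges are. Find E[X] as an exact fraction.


K_18 has (18 − 1)!/2 = 177843714048000 labelled Hamiltonian cycles.
For each such Hamiltonian cycle H, let X_H = 1 if all 18 edges of H are present in G. Then P[X_H = 1] = p^{18} = (11/18)^{18} = 5559917313492231481/39346408075296537575424.
By linearity of expectation: E[X] = Σ_H E[X_H] = 177843714048000 · p^{18} = 177843714048000 · 5559917313492231481/39346408075296537575424 = 82786473808235140223154875/3294258113514384.
Numerically: E[X] ≈ 2.5131e+10.

E[X] = 177843714048000 · (11/18)^{18} = 82786473808235140223154875/3294258113514384 ≈ 2.5131e+10.


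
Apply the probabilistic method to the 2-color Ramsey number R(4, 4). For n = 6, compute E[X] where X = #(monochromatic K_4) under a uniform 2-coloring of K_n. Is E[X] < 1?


E[X] = C(6, 4) · 2^{1 − 6} = 15 · 2^{−5} = 15/32.
As a reduced fraction: E[X] = 15/32 ≈ 0.46875.
Is E[X] < 1? YES.
Since E[X] < 1, there exists a 2-coloring of K_{6} with no monochromatic K_4; hence R(4, 4) > 6.

E[X] = 15/32 ≈ 0.46875; E[X] < 1, so R(4, 4) > 6.


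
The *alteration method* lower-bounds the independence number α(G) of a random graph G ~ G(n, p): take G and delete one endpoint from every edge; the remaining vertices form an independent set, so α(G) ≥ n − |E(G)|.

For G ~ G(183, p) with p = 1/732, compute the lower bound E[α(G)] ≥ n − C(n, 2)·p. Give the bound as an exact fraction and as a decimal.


E[|E(G)|] = C(183, 2)·p = 16653 · (1/732) = 91/4.
E[α(G)] ≥ n − E[|E(G)|] = 183 − 91/4 = 641/4.
Numerically: ≈ 160.250000.
(This is only a lower bound; the true E[α(G)] may be larger.)

E[α(G)] ≥ 641/4 ≈ 160.250000.


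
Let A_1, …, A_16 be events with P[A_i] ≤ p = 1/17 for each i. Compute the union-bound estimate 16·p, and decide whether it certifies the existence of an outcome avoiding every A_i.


Union bound: P[∪_{i=1}^{16} A_i] ≤ Σ_i P[A_i] ≤ 16·p = 16·(1/17) = 16/17.
Numerically: 16/17 ≈ 0.94118.
Is 16/17 < 1? YES.
Since P[∪ A_i] ≤ 16/17 < 1, the complement has P[∩ A_i^c] ≥ 1 − 16/17 = 1/17 > 0, so some outcome avoids every A_i.

16·p = 16/17 ≈ 0.94118; existence CERTIFIED by the union bound.


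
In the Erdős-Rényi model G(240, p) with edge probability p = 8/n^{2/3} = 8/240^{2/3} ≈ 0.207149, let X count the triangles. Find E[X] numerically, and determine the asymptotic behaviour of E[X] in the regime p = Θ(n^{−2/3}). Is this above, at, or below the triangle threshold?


Number of potential triangles: C(240, 3) = 2275280.
Each occurs with probability p³ ≈ (0.207149)³ ≈ 8.88888889e-03.
By linearity: E[X] = C(240, 3)·p³ ≈ 2275280 · 8.88888889e-03 ≈ 20224.711111.
Since α = 2/3 < 1, p = c/n^{2/3} ≫ 1/n is above the triangle threshold p ~ 1/n. Asymptotically E[X] ~ (c³/6)·n^{3(1−α)} = (8³/6)·n^{1} → ∞; triangles are abundant w.h.p.

E[X] ≈ 20224.711111; in regime p = Θ(1/n^{2/3}) E[X] diverges (above the triangle threshold p ~ 1/n).


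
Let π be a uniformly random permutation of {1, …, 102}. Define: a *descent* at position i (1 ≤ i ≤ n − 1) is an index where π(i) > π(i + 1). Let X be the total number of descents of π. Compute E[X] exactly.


Write X = Σ X_I over i = 1, …, 101, with X_I the indicator of one descent.
There are 101 indicators.
For each fixed i, the pair (π(i), π(i+1)) is a uniformly random ordered pair of distinct values from {1, …, 102}; by symmetry P[π(i) > π(i+1)] = 1/2.
By linearity: E[X] = 101 · (1/2) = (102 − 1) · (1/2) = 101/2 ≈ 50.500000.

E[X] = 101/2 = 50.500000.


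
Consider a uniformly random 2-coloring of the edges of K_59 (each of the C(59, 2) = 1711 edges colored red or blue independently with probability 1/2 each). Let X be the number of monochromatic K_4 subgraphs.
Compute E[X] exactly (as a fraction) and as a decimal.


Let X = Σ_S X_S over the C(59, 4) = 455126 subsets S of size 4, where X_S = 1 if the K_4 on S is monochromatic.
For a fixed S, the K_4 on S has C(4, 2) = 6 edges. P[all 6 edges red] = (1/2)^6, and likewise for blue, so P[monochromatic] = 2·(1/2)^6 = 2^{1 − 6} = 1/32.
By linearity of expectation: E[X] = C(59, 4) · 2^{1 − 6} = 455126 · 1/32 = 227563/16.
Numerically: E[X] ≈ 14222.6875.

E[X] = C(59,4)·2^(1−C(4,2)) = 227563/16 ≈ 14222.6875.


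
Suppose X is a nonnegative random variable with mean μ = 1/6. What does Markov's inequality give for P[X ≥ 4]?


μ = E[X] = 1/6, a = 4.
Markov: P[X ≥ 4] ≤ μ/a = (1/6)/4 = 1/24.
Numerically: ≈ 0.04167.
(Since a = 4 > μ = 0.16667, the bound 1/24 is < 1 and informative.)

P[X ≥ 4] ≤ 1/24 ≈ 0.04167.


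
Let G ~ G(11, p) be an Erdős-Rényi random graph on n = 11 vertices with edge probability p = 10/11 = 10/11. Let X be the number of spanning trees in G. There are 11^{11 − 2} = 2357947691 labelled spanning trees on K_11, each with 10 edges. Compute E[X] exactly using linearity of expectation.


K_11 has 11^{11 − 2} = 2357947691 labelled spanning trees.
For each such spanning tree H, let X_H = 1 if all 10 edges of H are present in G. Then P[X_H = 1] = p^{10} = (10/11)^{10} = 10000000000/25937424601.
Summing the indicators: E[X] = Σ_H E[X_H] = 2357947691 · p^{10} = 2357947691 · 10000000000/25937424601 = 10000000000/11.
Numerically: E[X] ≈ 9.09091e+08.

E[X] = 2357947691 · (10/11)^{10} = 10000000000/11 ≈ 9.09091e+08.


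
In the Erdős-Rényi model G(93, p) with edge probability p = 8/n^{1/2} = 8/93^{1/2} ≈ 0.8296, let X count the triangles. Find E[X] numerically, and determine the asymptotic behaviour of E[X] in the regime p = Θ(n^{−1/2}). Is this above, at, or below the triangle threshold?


Number of potential triangles: C(93, 3) = 129766.
Each occurs with probability p³ ≈ (0.8296)³ ≈ 5.708809e-01.
By linearity: E[X] = C(93, 3)·p³ ≈ 129766 · 5.708809e-01 ≈ 74080.9352.
Since α = 1/2 < 1, p = c/n^{1/2} ≫ 1/n is above the triangle threshold p ~ 1/n. Asymptotically E[X] ~ (c³/6)·n^{3(1−α)} = (8³/6)·n^{1.5} → ∞; triangles are abundant w.h.p.

E[X] ≈ 74080.9352; in regime p = Θ(1/n^{1/2}) E[X] diverges (above the triangle threshold p ~ 1/n).


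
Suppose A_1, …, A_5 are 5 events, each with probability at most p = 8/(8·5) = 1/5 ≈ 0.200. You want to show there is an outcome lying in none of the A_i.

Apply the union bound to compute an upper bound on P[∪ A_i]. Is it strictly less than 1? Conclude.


Union bound: P[∪_{i=1}^{5} A_i] ≤ Σ_i P[A_i] ≤ 5·p = 5·(1/5) = 1.
Numerically: 1 ≈ 1.000.
Is 1 < 1? NO.
Since the bound 1 is ≥ 1, the union bound is uninformative here; it does NOT by itself certify existence.

5·p = 1 ≈ 1.000; existence NOT certified by the union bound.


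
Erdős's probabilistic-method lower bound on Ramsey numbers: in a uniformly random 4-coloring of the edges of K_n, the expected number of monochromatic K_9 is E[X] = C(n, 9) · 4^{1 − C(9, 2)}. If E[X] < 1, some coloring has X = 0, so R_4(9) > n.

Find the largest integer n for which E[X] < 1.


We need C(n, 9) · 4^{1 − 36} < 1, i.e. C(n, 9) < 4^{36 − 1} = 1180591620717411303424.
Check values of n near the boundary:
  n = 909: C(909, 9) = 1122169012923711463931; 1122169012923711463931 < 1180591620717411303424? YES
  n = 910: C(910, 9) = 1133378248346922788210; 1133378248346922788210 < 1180591620717411303424? YES
  n = 911: C(911, 9) = 1144686900492291197405; 1144686900492291197405 < 1180591620717411303424? YES
  n = 912: C(912, 9) = 1156095740032081475120; 1156095740032081475120 < 1180591620717411303424? YES
  n = 913: C(913, 9) = 1167605542753639808390; 1167605542753639808390 < 1180591620717411303424? YES
  n = 914: C(914, 9) = 1179217089587653905932; 1179217089587653905932 < 1180591620717411303424? YES
  n = 915: C(915, 9) = 1190931166636537885130; 1190931166636537885130 < 1180591620717411303424? NO
  n = 916: C(916, 9) = 1202748565202942340440; 1202748565202942340440 < 1180591620717411303424? NO
The largest n with C(n, 9) < 1180591620717411303424 is n = 914 (where E[X] = 294804272396913476483/295147905179352825856 ≈ 0.998836). Hence R_4(9) > 914, i.e. R_4(9) ≥ 915.

Largest n = 914; hence R_4(9) > 914.


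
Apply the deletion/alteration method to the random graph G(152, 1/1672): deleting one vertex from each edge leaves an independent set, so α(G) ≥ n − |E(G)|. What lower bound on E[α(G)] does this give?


E[|E(G)|] = C(152, 2)·p = 11476 · (1/1672) = 151/22.
E[α(G)] ≥ n − E[|E(G)|] = 152 − 151/22 = 3193/22.
Numerically: ≈ 145.136.
(This is only a lower bound; the true E[α(G)] may be larger.)

E[α(G)] ≥ 3193/22 ≈ 145.136.


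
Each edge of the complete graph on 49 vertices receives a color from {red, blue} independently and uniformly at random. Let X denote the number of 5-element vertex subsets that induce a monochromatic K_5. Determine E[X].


Let X = Σ_S X_S over the C(49, 5) = 1906884 subsets S of size 5, where X_S = 1 if the K_5 on S is monochromatic.
For a fixed S, the K_5 on S has C(5, 2) = 10 edges. P[all 10 edges red] = (1/2)^10, and likewise for blue, so P[monochromatic] = 2·(1/2)^10 = 2^{1 − 10} = 1/512.
Summing: E[X] = C(49, 5) · 2^{1 − 10} = 1906884 · 1/512 = 476721/128.
Numerically: E[X] ≈ 3724.382812.

E[X] = C(49,5)·2^(1−C(5,2)) = 476721/128 ≈ 3724.382812.


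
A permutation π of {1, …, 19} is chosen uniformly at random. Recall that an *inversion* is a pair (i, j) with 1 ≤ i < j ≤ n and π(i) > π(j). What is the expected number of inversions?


Write X = Σ X_I over the C(19, 2) = 171 pairs i < j, with X_I the indicator of one inversion.
There are 171 indicators.
For each fixed pair i < j, the values π(i) and π(j) are two distinct elements of {1, …, 19} in uniformly random order; by symmetry P[π(i) > π(j)] = 1/2.
By linearity: E[X] = 171 · (1/2) = C(19, 2) · (1/2) = 171/2 = 171/2 ≈ 85.500.

E[X] = 171/2 = 85.500.


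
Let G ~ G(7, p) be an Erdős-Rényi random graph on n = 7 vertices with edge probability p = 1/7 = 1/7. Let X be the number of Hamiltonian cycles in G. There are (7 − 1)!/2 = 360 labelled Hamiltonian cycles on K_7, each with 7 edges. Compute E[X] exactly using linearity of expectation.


K_7 has (7 − 1)!/2 = 360 labelled Hamiltonian cycles.
For each such Hamiltonian cycle H, let X_H = 1 if all 7 edges of H are present in G. Then P[X_H = 1] = p^{7} = (1/7)^{7} = 1/823543.
By linearity: E[X] = Σ_H E[X_H] = 360 · p^{7} = 360 · 1/823543 = 360/823543.
Numerically: E[X] ≈ 0.000437136.

E[X] = 360 · (1/7)^{7} = 360/823543 ≈ 0.000437136.


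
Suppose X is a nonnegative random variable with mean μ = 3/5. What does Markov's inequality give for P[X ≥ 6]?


μ = E[X] = 3/5, a = 6.
Markov: P[X ≥ 6] ≤ μ/a = (3/5)/6 = 1/10.
Numerically: ≈ 0.1000.
(Since a = 6 > μ = 0.6000, the bound 1/10 is < 1 and informative.)

P[X ≥ 6] ≤ 1/10 ≈ 0.1000.


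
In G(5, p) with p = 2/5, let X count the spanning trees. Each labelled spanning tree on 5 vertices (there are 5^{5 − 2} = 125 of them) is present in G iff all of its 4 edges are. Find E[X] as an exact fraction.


K_5 has 5^{5 − 2} = 125 labelled spanning trees.
For each such spanning tree H, let X_H = 1 if all 4 edges of H are present in G. Then P[X_H = 1] = p^{4} = (2/5)^{4} = 16/625.
Summing the indicators: E[X] = Σ_H E[X_H] = 125 · p^{4} = 125 · 16/625 = 16/5.
Numerically: E[X] ≈ 3.2.

E[X] = 125 · (2/5)^{4} = 16/5 ≈ 3.2.


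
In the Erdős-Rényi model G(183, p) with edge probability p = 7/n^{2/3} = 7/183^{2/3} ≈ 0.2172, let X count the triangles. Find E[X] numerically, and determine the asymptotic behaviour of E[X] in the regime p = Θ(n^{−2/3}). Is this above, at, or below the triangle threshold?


Number of potential triangles: C(183, 3) = 1004731.
Each occurs with probability p³ ≈ (0.2172)³ ≈ 1.024217e-02.
By linearity: E[X] = C(183, 3)·p³ ≈ 1004731 · 1.024217e-02 ≈ 10290.6248.
Since α = 2/3 < 1, p = c/n^{2/3} ≫ 1/n is above the triangle threshold p ~ 1/n. Asymptotically E[X] ~ (c³/6)·n^{3(1−α)} = (7³/6)·n^{1} → ∞; triangles are abundant w.h.p.

E[X] ≈ 10290.6248; in regime p = Θ(1/n^{2/3}) E[X] diverges (above the triangle threshold p ~ 1/n).
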